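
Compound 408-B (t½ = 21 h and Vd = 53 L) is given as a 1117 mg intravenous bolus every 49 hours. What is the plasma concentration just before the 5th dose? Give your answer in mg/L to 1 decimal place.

f = (1/2)^(τ/t½) = (1/2)^(49/21) ≈ 0.1984.
C₀ = D/Vd = 1117/53 ≈ 21.075 mg/L.
Before the 5th dose, 4 doses have been given. Superposition: Cmin = C₀·(f + f² + … + f^4).
≈ 21.075 × (0.1984 + 0.0394 + 0.0078 + 0.0015) ≈ 21.075 × 0.2471 ≈ 5.208 mg/L.

5.2 mg/L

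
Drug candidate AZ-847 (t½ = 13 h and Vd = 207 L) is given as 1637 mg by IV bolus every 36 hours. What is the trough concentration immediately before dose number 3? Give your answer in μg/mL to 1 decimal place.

1.3 μg/mL

f = (1/2)^(τ/t½) = (1/2)^(36/13) ≈ 0.1467.
C₀ = D/Vd = 1637/207 ≈ 7.908 μg/mL.
Before the 3rd dose, 2 doses have been given. Superposition: Cmin = C₀·(f + f²).
≈ 7.908 × (0.1467 + 0.0215) ≈ 7.908 × 0.1682 ≈ 1.330 μg/mL.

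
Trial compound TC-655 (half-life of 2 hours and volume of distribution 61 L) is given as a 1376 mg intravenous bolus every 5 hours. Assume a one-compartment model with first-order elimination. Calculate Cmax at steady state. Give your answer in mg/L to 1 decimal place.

τ/t½ = 5/2 ≈ 2.5, so fraction remaining f = (1/2)^(5/2) ≈ 0.1768.
Accumulation ratio R = 1/(1 − f) ≈ 1/0.8232 ≈ 1.2148.
Single-dose peak C₀ = D/Vd = 1376/61 ≈ 22.557 mg/L.
Steady-state peak Cmax,ss = C₀·R ≈ 22.557 × 1.2148 ≈ 27.402 mg/L.

27.4 mg/L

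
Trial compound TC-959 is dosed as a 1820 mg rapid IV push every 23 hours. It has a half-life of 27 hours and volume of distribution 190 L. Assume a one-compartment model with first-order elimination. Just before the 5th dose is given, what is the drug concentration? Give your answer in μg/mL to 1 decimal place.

10.8 μg/mL

f = (1/2)^(τ/t½) = (1/2)^(23/27) ≈ 0.5541.
C₀ = D/Vd = 1820/190 ≈ 9.579 μg/mL.
Before the 5th dose, 4 doses have been given. Superposition: Cmin = C₀·(f + f² + … + f^4).
≈ 9.579 × (0.5541 + 0.3070 + 0.1701 + 0.0943) ≈ 9.579 × 1.1255 ≈ 10.781 μg/mL.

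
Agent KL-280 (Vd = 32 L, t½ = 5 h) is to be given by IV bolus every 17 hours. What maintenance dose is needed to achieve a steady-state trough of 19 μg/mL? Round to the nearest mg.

5810 mg

τ/t½ = 17/5 ≈ 3.4, so f = (1/2)^(17/5) ≈ 0.094732.
Cmin,ss = (D/Vd)·f/(1−f), so D = Cmin,ss·Vd·(1−f)/f.
D = 19 × 32 × (1−f)/f ≈ 19 × 32 × 9.55610 ≈ 5810.11 mg.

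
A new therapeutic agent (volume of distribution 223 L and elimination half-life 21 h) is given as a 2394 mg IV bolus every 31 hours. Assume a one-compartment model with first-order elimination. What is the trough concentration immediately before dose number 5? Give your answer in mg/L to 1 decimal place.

f = (1/2)^(τ/t½) = (1/2)^(31/21) ≈ 0.3594.
C₀ = D/Vd = 2394/223 ≈ 10.735 mg/L.
Before the 5th dose, 4 doses have been given. Superposition: Cmin = C₀·(f + f² + … + f^4).
≈ 10.735 × (0.3594 + 0.1292 + 0.0464 + 0.0167) ≈ 10.735 × 0.5517 ≈ 5.922 mg/L.

5.9 mg/L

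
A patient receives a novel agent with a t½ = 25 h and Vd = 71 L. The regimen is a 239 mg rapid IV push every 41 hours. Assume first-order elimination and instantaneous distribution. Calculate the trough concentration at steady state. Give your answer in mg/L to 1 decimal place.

Over one 41-h interval, 41/25 ≈ 1.64 half-lives elapse, leaving f ≈ 0.3209 of each dose.
Accumulation ratio R = 1/(1 − f) ≈ 1/0.6791 ≈ 1.4725.
Single-dose peak C₀ = D/Vd = 239/71 ≈ 3.366 mg/L.
Cmax,ss = C₀/(1 − f) ≈ 3.366/0.6791 ≈ 4.957 mg/L.
One interval later, Cmin,ss = Cmax,ss·e^(−kτ) ≈ 4.957 × 0.3209 ≈ 1.591 mg/L.

1.6 mg/L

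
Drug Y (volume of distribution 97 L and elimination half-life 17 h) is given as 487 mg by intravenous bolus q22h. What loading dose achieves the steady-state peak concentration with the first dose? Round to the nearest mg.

f = (1/2)^(22/17) ≈ 0.407785; accumulation ratio R = 1/(1−f) ≈ 1.68858.
Loading dose to hit Cmax,ss on first dose: D_load = D_maint·R ≈ 487 × 1.68858 ≈ 822.34 mg.

822 mg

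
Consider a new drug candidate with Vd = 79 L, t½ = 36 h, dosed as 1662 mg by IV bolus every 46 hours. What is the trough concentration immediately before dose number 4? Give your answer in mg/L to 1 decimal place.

f = (1/2)^(τ/t½) = (1/2)^(46/36) ≈ 0.4124.
C₀ = D/Vd = 1662/79 ≈ 21.038 mg/L.
Before the 4th dose, 3 doses have been given. Superposition: Cmin = C₀·(f + f² + … + f^3).
≈ 21.038 × (0.4124 + 0.1701 + 0.0701) ≈ 21.038 × 0.6526 ≈ 13.729 mg/L.

13.7 mg/L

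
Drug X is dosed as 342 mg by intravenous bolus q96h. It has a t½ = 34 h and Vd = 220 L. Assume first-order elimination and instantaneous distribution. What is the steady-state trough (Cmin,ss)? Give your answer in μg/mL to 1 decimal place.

k = ln2/t½ = ln2/34 ≈ 0.020387 h⁻¹; fraction remaining f = e^(−kτ) = e^(−0.020387×96) ≈ 0.1413.
Single-dose peak C₀ = D/Vd = 342/220 ≈ 1.555 μg/mL.
Steady-state trough Cmin,ss = C₀·f/(1−f) ≈ 1.555 × 0.1413/0.8587 ≈ 0.256 μg/mL.

0.3 μg/mL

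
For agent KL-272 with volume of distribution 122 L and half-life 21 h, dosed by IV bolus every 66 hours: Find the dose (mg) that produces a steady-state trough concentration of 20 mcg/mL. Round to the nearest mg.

19112 mg

τ/t½ = 66/21 ≈ 3.1429, so f = (1/2)^(66/21) ≈ 0.113215.
Cmin,ss = (D/Vd)·f/(1−f), so D = Cmin,ss·Vd·(1−f)/f.
D = 20 × 122 × (1−f)/f ≈ 20 × 122 × 7.83275 ≈ 19111.91 mg.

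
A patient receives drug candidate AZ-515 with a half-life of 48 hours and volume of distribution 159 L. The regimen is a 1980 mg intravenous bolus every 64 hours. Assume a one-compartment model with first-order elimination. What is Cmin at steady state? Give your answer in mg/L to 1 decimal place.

Over one 64-h interval, 64/48 ≈ 1.3333 half-lives elapse, leaving f ≈ 0.3969 of each dose.
Single-dose peak C₀ = D/Vd = 1980/159 ≈ 12.453 mg/L.
Steady-state trough Cmin,ss = C₀·f/(1−f) ≈ 12.453 × 0.3969/0.6031 ≈ 8.195 mg/L.

8.2 mg/L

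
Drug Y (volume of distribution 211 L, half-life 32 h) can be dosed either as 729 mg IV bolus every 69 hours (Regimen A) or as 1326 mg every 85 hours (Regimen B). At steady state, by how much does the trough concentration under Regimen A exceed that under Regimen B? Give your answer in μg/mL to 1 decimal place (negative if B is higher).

-0.2 μg/mL

Regimen A: f = (1/2)^(69/32) ≈ 0.2243; Cmin,ss = (729/211)·f/(1−f) ≈ 0.999 μg/mL.
Regimen B: f = (1/2)^(85/32) ≈ 0.1586; Cmin,ss = (1326/211)·f/(1−f) ≈ 1.185 μg/mL.
Difference ≈ 0.999 − 1.185 ≈ -0.186 μg/mL.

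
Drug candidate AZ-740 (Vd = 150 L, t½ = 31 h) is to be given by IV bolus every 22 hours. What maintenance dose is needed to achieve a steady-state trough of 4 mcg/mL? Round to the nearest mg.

τ/t½ = 22/31 ≈ 0.70968, so f = (1/2)^(22/31) ≈ 0.611457.
Cmin,ss = (D/Vd)·f/(1−f), so D = Cmin,ss·Vd·(1−f)/f.
D = 4 × 150 × (1−f)/f ≈ 4 × 150 × 0.63544 ≈ 381.26 mg.

381 mg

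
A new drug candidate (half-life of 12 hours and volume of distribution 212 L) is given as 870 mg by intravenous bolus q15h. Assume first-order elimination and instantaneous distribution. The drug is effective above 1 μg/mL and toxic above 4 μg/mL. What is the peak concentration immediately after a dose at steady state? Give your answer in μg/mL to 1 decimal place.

k = ln2/t½ = ln2/12 ≈ 0.057762 h⁻¹; fraction remaining f = e^(−kτ) = e^(−0.057762×15) ≈ 0.4204.
Accumulation ratio R = 1/(1 − f) ≈ 1/0.5796 ≈ 1.7253.
Single-dose peak C₀ = D/Vd = 870/212 ≈ 4.104 μg/mL.
Cmax,ss = C₀/(1 − f) ≈ 4.104/0.5796 ≈ 7.081 μg/mL.
Peak 7.1 μg/mL vs MTC 4 μg/mL: exceeds toxic threshold.

7.1 μg/mL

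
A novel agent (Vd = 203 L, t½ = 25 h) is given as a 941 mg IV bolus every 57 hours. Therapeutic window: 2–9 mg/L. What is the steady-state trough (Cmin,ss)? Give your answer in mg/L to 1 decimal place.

k = ln2/t½ = ln2/25 ≈ 0.027726 h⁻¹; fraction remaining f = e^(−kτ) = e^(−0.027726×57) ≈ 0.2059.
At steady state, accumulation factor R = 1/(1 − e^(−kτ)) ≈ 1.2593.
Single-dose peak C₀ = D/Vd = 941/203 ≈ 4.635 mg/L.
Steady-state peak Cmax,ss = C₀·R ≈ 4.635 × 1.2593 ≈ 5.837 mg/L.
Steady-state trough Cmin,ss = Cmax,ss·f ≈ 5.837 × 0.2059 ≈ 1.202 mg/L.
Trough 1.2 mg/L vs MEC 2 mg/L: subtherapeutic.

1.2 mg/L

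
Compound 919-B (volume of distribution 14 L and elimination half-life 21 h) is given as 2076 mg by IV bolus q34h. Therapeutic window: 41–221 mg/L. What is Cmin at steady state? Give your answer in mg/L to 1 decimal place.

Over one 34-h interval, 34/21 ≈ 1.619 half-lives elapse, leaving f ≈ 0.3256 of each dose.
Accumulation ratio R = 1/(1 − f) ≈ 1/0.6744 ≈ 1.4828.
Single-dose peak C₀ = D/Vd = 2076/14 ≈ 148.286 mg/L.
Steady-state peak Cmax,ss = C₀·R ≈ 148.286 × 1.4828 ≈ 219.878 mg/L.
Steady-state trough Cmin,ss = Cmax,ss·f ≈ 219.878 × 0.3256 ≈ 71.592 mg/L.
Trough 71.6 mg/L vs MEC 41 mg/L: adequate.

71.6 mg/L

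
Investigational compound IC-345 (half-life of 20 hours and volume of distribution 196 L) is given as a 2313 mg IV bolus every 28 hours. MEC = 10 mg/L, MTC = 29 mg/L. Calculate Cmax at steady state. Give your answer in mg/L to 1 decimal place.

19.0 mg/L

τ/t½ = 28/20 ≈ 1.4, so fraction remaining f = (1/2)^(28/20) ≈ 0.3789.
Accumulation ratio R = 1/(1 − f) ≈ 1/0.6211 ≈ 1.6100.
Single-dose peak C₀ = D/Vd = 2313/196 ≈ 11.801 mg/L.
Cmax,ss = C₀/(1 − f) ≈ 11.801/0.6211 ≈ 19.000 mg/L.
Peak 19.0 mg/L vs MTC 29 mg/L: below toxic threshold.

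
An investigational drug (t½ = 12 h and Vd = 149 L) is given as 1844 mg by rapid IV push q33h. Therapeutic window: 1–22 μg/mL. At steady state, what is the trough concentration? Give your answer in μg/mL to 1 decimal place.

2.2 μg/mL

Over one 33-h interval, 33/12 ≈ 2.75 half-lives elapse, leaving f ≈ 0.1487 of each dose.
Accumulation ratio R = 1/(1 − f) ≈ 1/0.8513 ≈ 1.1747.
Single-dose peak C₀ = D/Vd = 1844/149 ≈ 12.376 μg/mL.
Cmax,ss = C₀/(1 − f) ≈ 12.376/0.8513 ≈ 14.538 μg/mL.
One interval later, Cmin,ss = Cmax,ss·e^(−kτ) ≈ 14.538 × 0.1487 ≈ 2.162 μg/mL.
Trough 2.2 μg/mL vs MEC 1 μg/mL: adequate.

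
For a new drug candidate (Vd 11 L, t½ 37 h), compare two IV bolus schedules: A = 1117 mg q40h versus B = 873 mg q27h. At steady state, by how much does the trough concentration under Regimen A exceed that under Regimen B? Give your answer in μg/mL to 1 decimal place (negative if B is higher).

-29.5 μg/mL

Regimen A: f = (1/2)^(40/37) ≈ 0.4727; Cmin,ss = (1117/11)·f/(1−f) ≈ 91.031 μg/mL.
Regimen B: f = (1/2)^(27/37) ≈ 0.6030; Cmin,ss = (873/11)·f/(1−f) ≈ 120.545 μg/mL.
Difference ≈ 91.031 − 120.545 ≈ -29.514 μg/mL.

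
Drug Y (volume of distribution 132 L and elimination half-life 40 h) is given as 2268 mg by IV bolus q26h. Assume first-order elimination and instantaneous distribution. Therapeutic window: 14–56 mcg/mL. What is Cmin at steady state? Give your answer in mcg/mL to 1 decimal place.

30.2 mcg/mL

k = ln2/t½ = ln2/40 ≈ 0.017329 h⁻¹; fraction remaining f = e^(−kτ) = e^(−0.017329×26) ≈ 0.6373.
Accumulation ratio R = 1/(1 − f) ≈ 1/0.3627 ≈ 2.7571.
Single-dose peak C₀ = D/Vd = 2268/132 ≈ 17.182 mcg/mL.
Steady-state peak Cmax,ss = C₀·R ≈ 17.182 × 2.7571 ≈ 47.372 mcg/mL.
Steady-state trough Cmin,ss = Cmax,ss·f ≈ 47.372 × 0.6373 ≈ 30.190 mcg/mL.
Trough 30.2 mcg/mL vs MEC 14 mcg/mL: adequate.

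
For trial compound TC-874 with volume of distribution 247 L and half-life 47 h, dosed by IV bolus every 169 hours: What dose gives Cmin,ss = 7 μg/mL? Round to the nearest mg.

τ/t½ = 169/47 ≈ 3.5957, so f = (1/2)^(169/47) ≈ 0.082713.
Cmin,ss = (D/Vd)·f/(1−f), so D = Cmin,ss·Vd·(1−f)/f.
D = 7 × 247 × (1−f)/f ≈ 7 × 247 × 11.09000 ≈ 19174.61 mg.

19175 mg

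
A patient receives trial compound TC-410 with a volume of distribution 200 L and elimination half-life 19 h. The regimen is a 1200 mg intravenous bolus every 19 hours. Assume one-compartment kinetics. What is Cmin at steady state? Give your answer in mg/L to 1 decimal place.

6.0 mg/L

The dosing interval is 1 half-life, so f = 2^(−1) = 0.5.
At steady state, R = 1/(1 − 0.5) = 2/1.
Single-dose peak C₀ = D/Vd = 1200/200 = 6 mg/L.
Steady-state peak Cmax,ss = C₀·R = 6 × 2/1 ≈ 12.000 mg/L.
Steady-state trough Cmin,ss = Cmax,ss·f ≈ 12.000 × 0.5 ≈ 6.000 mg/L.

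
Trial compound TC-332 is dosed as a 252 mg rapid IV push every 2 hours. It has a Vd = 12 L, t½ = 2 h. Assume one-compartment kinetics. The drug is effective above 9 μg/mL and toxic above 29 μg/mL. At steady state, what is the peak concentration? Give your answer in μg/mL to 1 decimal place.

42.0 μg/mL

τ = 2 h = 1 half-life, so f = (1/2)^1 = 0.5.
At steady state, R = 1/(1 − 0.5) = 2/1.
Single-dose peak C₀ = D/Vd = 252/12 = 21 μg/mL.
Steady-state peak Cmax,ss = C₀·R = 21 × 2/1 ≈ 42.000 μg/mL.
Peak 42.0 μg/mL vs MTC 29 μg/mL: exceeds toxic threshold.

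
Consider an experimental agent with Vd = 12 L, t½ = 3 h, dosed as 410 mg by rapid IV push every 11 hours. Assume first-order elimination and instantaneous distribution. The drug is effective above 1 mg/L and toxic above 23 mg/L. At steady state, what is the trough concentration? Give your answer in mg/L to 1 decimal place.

Over one 11-h interval, 11/3 ≈ 3.6667 half-lives elapse, leaving f ≈ 0.0787 of each dose.
Each bolus raises the concentration by D/Vd = 410/12 ≈ 34.167 mg/L.
Steady-state trough Cmin,ss = C₀·f/(1−f) ≈ 34.167 × 0.0787/0.9213 ≈ 2.919 mg/L.
Trough 2.9 mg/L vs MEC 1 mg/L: adequate.

2.9 mg/L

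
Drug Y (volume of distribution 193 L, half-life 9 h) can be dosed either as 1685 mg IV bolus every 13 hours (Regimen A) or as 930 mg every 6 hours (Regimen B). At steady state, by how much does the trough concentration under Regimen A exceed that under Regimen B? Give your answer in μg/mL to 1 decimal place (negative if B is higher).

Regimen A: f = (1/2)^(13/9) ≈ 0.3674; Cmin,ss = (1685/193)·f/(1−f) ≈ 5.071 μg/mL.
Regimen B: f = (1/2)^(6/9) ≈ 0.6300; Cmin,ss = (930/193)·f/(1−f) ≈ 8.205 μg/mL.
Difference ≈ 5.071 − 8.205 ≈ -3.134 μg/mL.

-3.1 μg/mL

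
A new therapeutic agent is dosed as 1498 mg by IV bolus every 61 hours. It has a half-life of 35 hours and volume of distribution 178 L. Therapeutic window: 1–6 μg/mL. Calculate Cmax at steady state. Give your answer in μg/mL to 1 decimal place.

Over one 61-h interval, 61/35 ≈ 1.7429 half-lives elapse, leaving f ≈ 0.2988 of each dose.
At steady state, accumulation factor R = 1/(1 − e^(−kτ)) ≈ 1.4261.
Each bolus raises the concentration by D/Vd = 1498/178 ≈ 8.416 μg/mL.
Steady-state peak Cmax,ss = C₀·R ≈ 8.416 × 1.4261 ≈ 12.002 μg/mL.
Peak 12.0 μg/mL vs MTC 6 μg/mL: exceeds toxic threshold.

12.0 μg/mL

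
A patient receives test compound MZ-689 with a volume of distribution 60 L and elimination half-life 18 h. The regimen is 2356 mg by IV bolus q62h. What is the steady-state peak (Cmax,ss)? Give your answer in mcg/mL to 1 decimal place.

k = ln2/t½ = ln2/18 ≈ 0.038508 h⁻¹; fraction remaining f = e^(−kτ) = e^(−0.038508×62) ≈ 0.0919.
At steady state, accumulation factor R = 1/(1 − e^(−kτ)) ≈ 1.1012.
Each bolus raises the concentration by D/Vd = 2356/60 ≈ 39.267 mcg/mL.
Steady-state peak Cmax,ss = C₀·R ≈ 39.267 × 1.1012 ≈ 43.241 mcg/mL.

43.2 mcg/mL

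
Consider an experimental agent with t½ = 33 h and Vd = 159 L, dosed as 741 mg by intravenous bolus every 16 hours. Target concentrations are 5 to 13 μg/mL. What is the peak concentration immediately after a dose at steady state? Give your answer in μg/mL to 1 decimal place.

Over one 16-h interval, 16/33 ≈ 0.48485 half-lives elapse, leaving f ≈ 0.7146 of each dose.
Accumulation ratio R = 1/(1 − f) ≈ 1/0.2854 ≈ 3.5039.
Each bolus raises the concentration by D/Vd = 741/159 ≈ 4.660 μg/mL.
Steady-state peak Cmax,ss = C₀·R ≈ 4.660 × 3.5039 ≈ 16.328 μg/mL.
Peak 16.3 μg/mL vs MTC 13 μg/mL: exceeds toxic threshold.

16.3 μg/mL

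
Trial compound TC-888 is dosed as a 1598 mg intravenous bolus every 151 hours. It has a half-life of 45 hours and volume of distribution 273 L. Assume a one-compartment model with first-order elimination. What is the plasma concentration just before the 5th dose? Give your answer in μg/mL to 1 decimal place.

0.6 μg/mL

f = (1/2)^(τ/t½) = (1/2)^(151/45) ≈ 0.0977.
C₀ = D/Vd = 1598/273 ≈ 5.853 μg/mL.
Before the 5th dose, 4 doses have been given. Superposition: Cmin = C₀·(f + f² + … + f^4).
≈ 5.853 × (0.0977 + 0.0095 + 0.0009 + 0.0001) ≈ 5.853 × 0.1082 ≈ 0.633 μg/mL.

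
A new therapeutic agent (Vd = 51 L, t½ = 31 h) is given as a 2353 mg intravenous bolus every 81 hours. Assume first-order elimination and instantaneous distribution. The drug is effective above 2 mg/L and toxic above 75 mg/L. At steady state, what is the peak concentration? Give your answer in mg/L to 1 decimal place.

55.2 mg/L

k = ln2/t½ = ln2/31 ≈ 0.022360 h⁻¹; fraction remaining f = e^(−kτ) = e^(−0.022360×81) ≈ 0.1635.
At steady state, accumulation factor R = 1/(1 − e^(−kτ)) ≈ 1.1955.
Single-dose peak C₀ = D/Vd = 2353/51 ≈ 46.137 mg/L.
Cmax,ss = C₀/(1 − f) ≈ 46.137/0.8365 ≈ 55.155 mg/L.
Peak 55.2 mg/L vs MTC 75 mg/L: below toxic threshold.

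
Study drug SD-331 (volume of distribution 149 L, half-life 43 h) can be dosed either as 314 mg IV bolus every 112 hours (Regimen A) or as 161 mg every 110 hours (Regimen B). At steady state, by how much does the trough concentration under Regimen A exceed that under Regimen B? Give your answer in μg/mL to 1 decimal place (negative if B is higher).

0.2 μg/mL

Regimen A: f = (1/2)^(112/43) ≈ 0.1644; Cmin,ss = (314/149)·f/(1−f) ≈ 0.415 μg/mL.
Regimen B: f = (1/2)^(110/43) ≈ 0.1698; Cmin,ss = (161/149)·f/(1−f) ≈ 0.221 μg/mL.
Difference ≈ 0.415 − 0.221 ≈ 0.194 μg/mL.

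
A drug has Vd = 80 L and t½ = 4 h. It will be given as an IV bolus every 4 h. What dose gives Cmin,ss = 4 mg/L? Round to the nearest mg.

τ/t½ = 4/4 ≈ 1, so f = (1/2)^(4/4) ≈ 0.500000.
Cmin,ss = (D/Vd)·f/(1−f), so D = Cmin,ss·Vd·(1−f)/f.
D = 4 × 80 × (1−f)/f ≈ 4 × 80 × 1.00000 ≈ 320.00 mg.

320 mg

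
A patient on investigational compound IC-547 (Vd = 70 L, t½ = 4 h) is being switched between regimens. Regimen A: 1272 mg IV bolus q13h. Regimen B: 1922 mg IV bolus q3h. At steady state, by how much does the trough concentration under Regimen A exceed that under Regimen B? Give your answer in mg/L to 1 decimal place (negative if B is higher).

-38.1 mg/L

Regimen A: f = (1/2)^(13/4) ≈ 0.1051; Cmin,ss = (1272/70)·f/(1−f) ≈ 2.134 mg/L.
Regimen B: f = (1/2)^(3/4) ≈ 0.5946; Cmin,ss = (1922/70)·f/(1−f) ≈ 40.271 mg/L.
Difference ≈ 2.134 − 40.271 ≈ -38.137 mg/L.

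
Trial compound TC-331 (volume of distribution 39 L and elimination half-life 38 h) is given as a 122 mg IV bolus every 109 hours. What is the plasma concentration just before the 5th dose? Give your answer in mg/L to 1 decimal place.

0.5 mg/L

f = (1/2)^(τ/t½) = (1/2)^(109/38) ≈ 0.1369.
C₀ = D/Vd = 122/39 ≈ 3.128 mg/L.
Before the 5th dose, 4 doses have been given. Superposition: Cmin = C₀·(f + f² + … + f^4).
≈ 3.128 × (0.1369 + 0.0187 + 0.0026 + 0.0004) ≈ 3.128 × 0.1586 ≈ 0.496 mg/L.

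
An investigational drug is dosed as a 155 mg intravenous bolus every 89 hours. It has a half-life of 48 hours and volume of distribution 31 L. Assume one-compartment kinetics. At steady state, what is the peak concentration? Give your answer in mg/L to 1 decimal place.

Over one 89-h interval, 89/48 ≈ 1.8542 half-lives elapse, leaving f ≈ 0.2766 of each dose.
At steady state, accumulation factor R = 1/(1 − e^(−kτ)) ≈ 1.3824.
Each bolus raises the concentration by D/Vd = 155/31 ≈ 5.000 mg/L.
Steady-state peak Cmax,ss = C₀·R ≈ 5.000 × 1.3824 ≈ 6.912 mg/L.

6.9 mg/L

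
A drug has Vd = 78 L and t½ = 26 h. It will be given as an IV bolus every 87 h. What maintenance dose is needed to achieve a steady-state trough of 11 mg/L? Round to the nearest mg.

τ/t½ = 87/26 ≈ 3.3462, so f = (1/2)^(87/26) ≈ 0.098335.
Cmin,ss = (D/Vd)·f/(1−f), so D = Cmin,ss·Vd·(1−f)/f.
D = 11 × 78 × (1−f)/f ≈ 11 × 78 × 9.16932 ≈ 7867.28 mg.

7867 mg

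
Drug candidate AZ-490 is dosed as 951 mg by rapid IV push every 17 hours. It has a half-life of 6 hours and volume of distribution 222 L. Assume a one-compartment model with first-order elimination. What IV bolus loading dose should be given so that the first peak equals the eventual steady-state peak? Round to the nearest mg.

f = (1/2)^(17/6) ≈ 0.140308; accumulation ratio R = 1/(1−f) ≈ 1.16321.
Loading dose to hit Cmax,ss on first dose: D_load = D_maint·R ≈ 951 × 1.16321 ≈ 1106.21 mg.

1106 mg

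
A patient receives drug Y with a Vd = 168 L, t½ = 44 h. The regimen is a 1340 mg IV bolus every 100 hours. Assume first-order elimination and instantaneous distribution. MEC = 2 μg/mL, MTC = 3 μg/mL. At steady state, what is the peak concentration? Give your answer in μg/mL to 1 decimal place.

10.1 μg/mL

k = ln2/t½ = ln2/44 ≈ 0.015753 h⁻¹; fraction remaining f = e^(−kτ) = e^(−0.015753×100) ≈ 0.2069.
At steady state, accumulation factor R = 1/(1 − e^(−kτ)) ≈ 1.2609.
Single-dose peak C₀ = D/Vd = 1340/168 ≈ 7.976 μg/mL.
Steady-state peak Cmax,ss = C₀·R ≈ 7.976 × 1.2609 ≈ 10.057 μg/mL.
Peak 10.1 μg/mL vs MTC 3 μg/mL: exceeds toxic threshold.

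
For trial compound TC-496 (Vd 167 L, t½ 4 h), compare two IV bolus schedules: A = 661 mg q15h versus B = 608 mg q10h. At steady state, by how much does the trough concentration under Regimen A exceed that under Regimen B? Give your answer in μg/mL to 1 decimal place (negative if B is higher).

-0.5 μg/mL

Regimen A: f = (1/2)^(15/4) ≈ 0.0743; Cmin,ss = (661/167)·f/(1−f) ≈ 0.318 μg/mL.
Regimen B: f = (1/2)^(10/4) ≈ 0.1768; Cmin,ss = (608/167)·f/(1−f) ≈ 0.782 μg/mL.
Difference ≈ 0.318 − 0.782 ≈ -0.464 μg/mL.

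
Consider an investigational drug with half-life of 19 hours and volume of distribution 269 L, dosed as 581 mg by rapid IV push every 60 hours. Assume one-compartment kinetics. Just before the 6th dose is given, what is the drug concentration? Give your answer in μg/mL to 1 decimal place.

f = (1/2)^(τ/t½) = (1/2)^(60/19) ≈ 0.1120.
C₀ = D/Vd = 581/269 ≈ 2.160 μg/mL.
Before the 6th dose, 5 doses have been given. Superposition: Cmin = C₀·(f + f² + … + f^5).
≈ 2.160 × (0.1120 + 0.0125 + 0.0014 + 0.0002 + 0.0000) ≈ 2.160 × 0.1261 ≈ 0.272 μg/mL.

0.3 μg/mL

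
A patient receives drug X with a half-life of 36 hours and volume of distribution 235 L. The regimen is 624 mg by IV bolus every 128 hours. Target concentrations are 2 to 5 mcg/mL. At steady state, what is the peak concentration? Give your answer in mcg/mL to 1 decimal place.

2.9 mcg/mL

τ/t½ = 128/36 ≈ 3.5556, so fraction remaining f = (1/2)^(128/36) ≈ 0.0850.
At steady state, accumulation factor R = 1/(1 − e^(−kτ)) ≈ 1.0929.
Single-dose peak C₀ = D/Vd = 624/235 ≈ 2.655 mcg/mL.
Steady-state peak Cmax,ss = C₀·R ≈ 2.655 × 1.0929 ≈ 2.902 mcg/mL.
Peak 2.9 mcg/mL vs MTC 5 mcg/mL: below toxic threshold.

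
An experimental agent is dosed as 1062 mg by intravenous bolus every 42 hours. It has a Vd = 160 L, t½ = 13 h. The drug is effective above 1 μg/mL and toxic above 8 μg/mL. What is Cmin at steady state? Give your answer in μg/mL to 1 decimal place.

τ/t½ = 42/13 ≈ 3.2308, so fraction remaining f = (1/2)^(42/13) ≈ 0.1065.
Single-dose peak C₀ = D/Vd = 1062/160 ≈ 6.638 μg/mL.
Steady-state trough Cmin,ss = C₀·f/(1−f) ≈ 6.638 × 0.1065/0.8935 ≈ 0.791 μg/mL.
Trough 0.8 μg/mL vs MEC 1 μg/mL: subtherapeutic.

0.8 μg/mL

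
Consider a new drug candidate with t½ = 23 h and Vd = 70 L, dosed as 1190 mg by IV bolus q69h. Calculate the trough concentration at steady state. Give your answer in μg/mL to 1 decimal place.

The dosing interval is 3 half-lives, so f = 2^(−3) = 0.125.
At steady state, R = 1/(1 − 0.125) = 8/7.
Single-dose peak C₀ = D/Vd = 1190/70 = 17 μg/mL.
Steady-state peak Cmax,ss = C₀·R = 17 × 8/7 ≈ 19.429 μg/mL.
Steady-state trough Cmin,ss = Cmax,ss·f ≈ 19.429 × 0.125 ≈ 2.429 μg/mL.

2.4 μg/mL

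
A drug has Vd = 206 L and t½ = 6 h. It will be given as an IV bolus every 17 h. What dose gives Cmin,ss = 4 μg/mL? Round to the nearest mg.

τ/t½ = 17/6 ≈ 2.8333, so f = (1/2)^(17/6) ≈ 0.140308.
Cmin,ss = (D/Vd)·f/(1−f), so D = Cmin,ss·Vd·(1−f)/f.
D = 4 × 206 × (1−f)/f ≈ 4 × 206 × 6.12718 ≈ 5048.80 mg.

5049 mg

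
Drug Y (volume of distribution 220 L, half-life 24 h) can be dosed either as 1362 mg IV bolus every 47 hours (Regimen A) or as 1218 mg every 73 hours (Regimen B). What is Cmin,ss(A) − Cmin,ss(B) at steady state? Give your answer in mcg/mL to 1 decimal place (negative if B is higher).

1.4 mcg/mL

Regimen A: f = (1/2)^(47/24) ≈ 0.2573; Cmin,ss = (1362/220)·f/(1−f) ≈ 2.145 mcg/mL.
Regimen B: f = (1/2)^(73/24) ≈ 0.1214; Cmin,ss = (1218/220)·f/(1−f) ≈ 0.765 mcg/mL.
Difference ≈ 2.145 − 0.765 ≈ 1.380 mcg/mL.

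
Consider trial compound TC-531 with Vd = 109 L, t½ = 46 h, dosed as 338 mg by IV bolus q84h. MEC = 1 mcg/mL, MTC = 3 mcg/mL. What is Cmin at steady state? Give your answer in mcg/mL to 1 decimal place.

k = ln2/t½ = ln2/46 ≈ 0.015068 h⁻¹; fraction remaining f = e^(−kτ) = e^(−0.015068×84) ≈ 0.2820.
Single-dose peak C₀ = D/Vd = 338/109 ≈ 3.101 mcg/mL.
Steady-state trough Cmin,ss = C₀·f/(1−f) ≈ 3.101 × 0.2820/0.7180 ≈ 1.218 mcg/mL.
Trough 1.2 mcg/mL vs MEC 1 mcg/mL: adequate.

1.2 mcg/mL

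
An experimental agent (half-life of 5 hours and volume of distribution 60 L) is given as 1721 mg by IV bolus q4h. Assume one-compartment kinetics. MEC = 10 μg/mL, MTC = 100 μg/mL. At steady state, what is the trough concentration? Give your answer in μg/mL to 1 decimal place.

τ/t½ = 4/5 ≈ 0.8, so fraction remaining f = (1/2)^(4/5) ≈ 0.5743.
Each bolus raises the concentration by D/Vd = 1721/60 ≈ 28.683 μg/mL.
Steady-state trough Cmin,ss = C₀·f/(1−f) ≈ 28.683 × 0.5743/0.4257 ≈ 38.695 μg/mL.
Trough 38.7 μg/mL vs MEC 10 μg/mL: adequate.

38.7 μg/mL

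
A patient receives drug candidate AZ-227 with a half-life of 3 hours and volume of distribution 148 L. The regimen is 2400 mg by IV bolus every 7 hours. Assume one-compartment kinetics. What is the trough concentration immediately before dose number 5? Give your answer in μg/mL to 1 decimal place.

f = (1/2)^(τ/t½) = (1/2)^(7/3) ≈ 0.1984.
C₀ = D/Vd = 2400/148 ≈ 16.216 μg/mL.
Before the 5th dose, 4 doses have been given. Superposition: Cmin = C₀·(f + f² + … + f^4).
≈ 16.216 × (0.1984 + 0.0394 + 0.0078 + 0.0015) ≈ 16.216 × 0.2471 ≈ 4.007 μg/mL.

4.0 μg/mL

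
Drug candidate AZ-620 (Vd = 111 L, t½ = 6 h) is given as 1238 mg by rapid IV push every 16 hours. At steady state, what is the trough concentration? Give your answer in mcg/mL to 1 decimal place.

2.1 mcg/mL

k = ln2/t½ = ln2/6 ≈ 0.115525 h⁻¹; fraction remaining f = e^(−kτ) = e^(−0.115525×16) ≈ 0.1575.
Accumulation ratio R = 1/(1 − f) ≈ 1/0.8425 ≈ 1.1869.
Each bolus raises the concentration by D/Vd = 1238/111 ≈ 11.153 mcg/mL.
Steady-state peak Cmax,ss = C₀·R ≈ 11.153 × 1.1869 ≈ 13.237 mcg/mL.
One interval later, Cmin,ss = Cmax,ss·e^(−kτ) ≈ 13.237 × 0.1575 ≈ 2.085 mcg/mL.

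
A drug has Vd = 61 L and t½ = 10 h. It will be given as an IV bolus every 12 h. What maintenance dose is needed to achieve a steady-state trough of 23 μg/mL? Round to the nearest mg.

τ/t½ = 12/10 ≈ 1.2, so f = (1/2)^(12/10) ≈ 0.435275.
Cmin,ss = (D/Vd)·f/(1−f), so D = Cmin,ss·Vd·(1−f)/f.
D = 23 × 61 × (1−f)/f ≈ 23 × 61 × 1.29740 ≈ 1820.25 mg.

1820 mg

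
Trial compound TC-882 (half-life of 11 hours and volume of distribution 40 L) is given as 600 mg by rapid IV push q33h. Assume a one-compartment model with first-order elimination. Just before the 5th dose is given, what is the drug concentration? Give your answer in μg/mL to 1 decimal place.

f = (1/2)^(τ/t½) = (1/2)^(33/11) ≈ 0.1250.
C₀ = D/Vd = 600/40 ≈ 15.000 μg/mL.
Before the 5th dose, 4 doses have been given. Superposition: Cmin = C₀·(f + f² + … + f^4).
≈ 15.000 × (0.1250 + 0.0156 + 0.0020 + 0.0002) ≈ 15.000 × 0.1428 ≈ 2.142 μg/mL.

2.1 μg/mL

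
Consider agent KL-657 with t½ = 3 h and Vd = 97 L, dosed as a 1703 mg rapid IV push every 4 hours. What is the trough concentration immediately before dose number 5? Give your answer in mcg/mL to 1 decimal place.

11.3 mcg/mL

f = (1/2)^(τ/t½) = (1/2)^(4/3) ≈ 0.3969.
C₀ = D/Vd = 1703/97 ≈ 17.557 mcg/mL.
Before the 5th dose, 4 doses have been given. Superposition: Cmin = C₀·(f + f² + … + f^4).
≈ 17.557 × (0.3969 + 0.1575 + 0.0625 + 0.0248) ≈ 17.557 × 0.6417 ≈ 11.266 mcg/mL.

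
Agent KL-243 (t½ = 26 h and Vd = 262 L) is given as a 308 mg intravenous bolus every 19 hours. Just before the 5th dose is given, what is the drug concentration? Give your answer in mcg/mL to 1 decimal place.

f = (1/2)^(τ/t½) = (1/2)^(19/26) ≈ 0.6026.
C₀ = D/Vd = 308/262 ≈ 1.176 mcg/mL.
Before the 5th dose, 4 doses have been given. Superposition: Cmin = C₀·(f + f² + … + f^4).
≈ 1.176 × (0.6026 + 0.3631 + 0.2188 + 0.1319) ≈ 1.176 × 1.3164 ≈ 1.548 mcg/mL.

1.5 mcg/mL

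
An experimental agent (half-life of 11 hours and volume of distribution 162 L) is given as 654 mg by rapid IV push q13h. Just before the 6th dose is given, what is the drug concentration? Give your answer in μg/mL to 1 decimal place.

3.1 μg/mL

f = (1/2)^(τ/t½) = (1/2)^(13/11) ≈ 0.4408.
C₀ = D/Vd = 654/162 ≈ 4.037 μg/mL.
Before the 6th dose, 5 doses have been given. Superposition: Cmin = C₀·(f + f² + … + f^5).
≈ 4.037 × (0.4408 + 0.1943 + 0.0856 + 0.0378 + 0.0166) ≈ 4.037 × 0.7751 ≈ 3.129 μg/mL.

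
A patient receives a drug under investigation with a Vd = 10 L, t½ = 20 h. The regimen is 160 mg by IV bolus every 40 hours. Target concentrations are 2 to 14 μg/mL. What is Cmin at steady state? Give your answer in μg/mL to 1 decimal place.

5.3 μg/mL

The dosing interval is 2 half-lives, so f = 2^(−2) = 0.25.
Accumulation ratio R = 1/(1 − f) = 1/0.75 = 4/3.
Single-dose peak C₀ = D/Vd = 160/10 = 16 μg/mL.
Steady-state peak Cmax,ss = C₀·R = 16 × 4/3 ≈ 21.333 μg/mL.
Steady-state trough Cmin,ss = Cmax,ss·f ≈ 21.333 × 0.25 ≈ 5.333 μg/mL.
Trough 5.3 μg/mL vs MEC 2 μg/mL: adequate.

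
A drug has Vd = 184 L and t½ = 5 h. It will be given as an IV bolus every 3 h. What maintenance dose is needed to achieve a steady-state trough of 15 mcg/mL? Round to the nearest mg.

τ/t½ = 3/5 ≈ 0.6, so f = (1/2)^(3/5) ≈ 0.659754.
Cmin,ss = (D/Vd)·f/(1−f), so D = Cmin,ss·Vd·(1−f)/f.
D = 15 × 184 × (1−f)/f ≈ 15 × 184 × 0.51572 ≈ 1423.39 mg.

1423 mg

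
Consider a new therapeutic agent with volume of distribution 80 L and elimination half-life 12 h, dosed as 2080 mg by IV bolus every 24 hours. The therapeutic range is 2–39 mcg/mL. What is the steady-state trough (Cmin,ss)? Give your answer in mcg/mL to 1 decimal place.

8.7 mcg/mL

τ = 24 h = 2 half-lives, so f = (1/2)^2 = 0.25.
At steady state, R = 1/(1 − 0.25) = 4/3.
Single-dose peak C₀ = D/Vd = 2080/80 = 26 mcg/mL.
Steady-state peak Cmax,ss = C₀·R = 26 × 4/3 ≈ 34.667 mcg/mL.
Steady-state trough Cmin,ss = Cmax,ss·f ≈ 34.667 × 0.25 ≈ 8.667 mcg/mL.
Trough 8.7 mcg/mL vs MEC 2 mcg/mL: adequate.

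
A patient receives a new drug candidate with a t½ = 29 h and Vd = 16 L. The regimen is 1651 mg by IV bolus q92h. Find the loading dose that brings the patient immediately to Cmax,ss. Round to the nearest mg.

1857 mg

f = (1/2)^(92/29) ≈ 0.110920; accumulation ratio R = 1/(1−f) ≈ 1.12476.
Loading dose to hit Cmax,ss on first dose: D_load = D_maint·R ≈ 1651 × 1.12476 ≈ 1856.98 mg.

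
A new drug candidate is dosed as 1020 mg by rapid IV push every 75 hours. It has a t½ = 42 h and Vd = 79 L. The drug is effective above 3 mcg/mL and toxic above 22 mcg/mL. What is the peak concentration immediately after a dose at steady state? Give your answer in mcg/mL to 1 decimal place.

Over one 75-h interval, 75/42 ≈ 1.7857 half-lives elapse, leaving f ≈ 0.2900 of each dose.
Accumulation ratio R = 1/(1 − f) ≈ 1/0.7100 ≈ 1.4085.
Single-dose peak C₀ = D/Vd = 1020/79 ≈ 12.911 mcg/mL.
Steady-state peak Cmax,ss = C₀·R ≈ 12.911 × 1.4085 ≈ 18.185 mcg/mL.
Peak 18.2 mcg/mL vs MTC 22 mcg/mL: below toxic threshold.

18.2 mcg/mL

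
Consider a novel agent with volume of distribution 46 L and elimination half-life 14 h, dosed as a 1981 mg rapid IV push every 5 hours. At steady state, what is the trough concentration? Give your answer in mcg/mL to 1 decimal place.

Over one 5-h interval, 5/14 ≈ 0.35714 half-lives elapse, leaving f ≈ 0.7807 of each dose.
Single-dose peak C₀ = D/Vd = 1981/46 ≈ 43.065 mcg/mL.
Steady-state trough Cmin,ss = C₀·f/(1−f) ≈ 43.065 × 0.7807/0.2193 ≈ 153.310 mcg/mL.

153.3 mcg/mL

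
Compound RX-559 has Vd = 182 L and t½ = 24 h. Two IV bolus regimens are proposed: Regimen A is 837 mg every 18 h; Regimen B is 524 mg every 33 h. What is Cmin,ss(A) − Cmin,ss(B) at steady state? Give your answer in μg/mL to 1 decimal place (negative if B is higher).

4.9 μg/mL

Regimen A: f = (1/2)^(18/24) ≈ 0.5946; Cmin,ss = (837/182)·f/(1−f) ≈ 6.745 μg/mL.
Regimen B: f = (1/2)^(33/24) ≈ 0.3856; Cmin,ss = (524/182)·f/(1−f) ≈ 1.807 μg/mL.
Difference ≈ 6.745 − 1.807 ≈ 4.938 μg/mL.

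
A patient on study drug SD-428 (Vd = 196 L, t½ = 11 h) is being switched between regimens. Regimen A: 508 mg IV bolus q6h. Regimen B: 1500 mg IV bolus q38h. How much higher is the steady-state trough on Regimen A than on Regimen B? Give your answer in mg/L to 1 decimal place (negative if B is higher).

Regimen A: f = (1/2)^(6/11) ≈ 0.6852; Cmin,ss = (508/196)·f/(1−f) ≈ 5.641 mg/L.
Regimen B: f = (1/2)^(38/11) ≈ 0.0912; Cmin,ss = (1500/196)·f/(1−f) ≈ 0.768 mg/L.
Difference ≈ 5.641 − 0.768 ≈ 4.873 mg/L.

4.9 mg/L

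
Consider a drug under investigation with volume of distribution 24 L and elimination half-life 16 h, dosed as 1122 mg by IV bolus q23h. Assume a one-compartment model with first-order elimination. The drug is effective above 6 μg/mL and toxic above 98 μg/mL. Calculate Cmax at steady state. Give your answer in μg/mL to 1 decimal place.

k = ln2/t½ = ln2/16 ≈ 0.043322 h⁻¹; fraction remaining f = e^(−kτ) = e^(−0.043322×23) ≈ 0.3692.
At steady state, accumulation factor R = 1/(1 − e^(−kτ)) ≈ 1.5853.
Each bolus raises the concentration by D/Vd = 1122/24 ≈ 46.750 μg/mL.
Steady-state peak Cmax,ss = C₀·R ≈ 46.750 × 1.5853 ≈ 74.113 μg/mL.
Peak 74.1 μg/mL vs MTC 98 μg/mL: below toxic threshold.

74.1 μg/mL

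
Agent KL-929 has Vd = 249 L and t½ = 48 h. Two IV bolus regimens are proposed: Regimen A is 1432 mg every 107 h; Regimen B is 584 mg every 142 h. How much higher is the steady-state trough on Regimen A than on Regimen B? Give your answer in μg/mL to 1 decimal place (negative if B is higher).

1.2 μg/mL

Regimen A: f = (1/2)^(107/48) ≈ 0.2133; Cmin,ss = (1432/249)·f/(1−f) ≈ 1.559 μg/mL.
Regimen B: f = (1/2)^(142/48) ≈ 0.1287; Cmin,ss = (584/249)·f/(1−f) ≈ 0.346 μg/mL.
Difference ≈ 1.559 − 0.346 ≈ 1.213 μg/mL.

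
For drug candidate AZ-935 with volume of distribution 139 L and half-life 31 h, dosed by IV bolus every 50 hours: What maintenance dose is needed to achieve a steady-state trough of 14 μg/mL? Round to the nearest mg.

τ/t½ = 50/31 ≈ 1.6129, so f = (1/2)^(50/31) ≈ 0.326940.
Cmin,ss = (D/Vd)·f/(1−f), so D = Cmin,ss·Vd·(1−f)/f.
D = 14 × 139 × (1−f)/f ≈ 14 × 139 × 2.05867 ≈ 4006.17 mg.

4006 mg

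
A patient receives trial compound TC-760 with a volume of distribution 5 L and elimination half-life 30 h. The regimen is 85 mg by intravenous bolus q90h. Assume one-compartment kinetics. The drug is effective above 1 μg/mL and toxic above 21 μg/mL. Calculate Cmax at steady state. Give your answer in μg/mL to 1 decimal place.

19.4 μg/mL

The dosing interval is 3 half-lives, so f = 2^(−3) = 0.125.
At steady state, R = 1/(1 − 0.125) = 8/7.
Single-dose peak C₀ = D/Vd = 85/5 = 17 μg/mL.
Steady-state peak Cmax,ss = C₀·R = 17 × 8/7 ≈ 19.429 μg/mL.
Peak 19.4 μg/mL vs MTC 21 μg/mL: below toxic threshold.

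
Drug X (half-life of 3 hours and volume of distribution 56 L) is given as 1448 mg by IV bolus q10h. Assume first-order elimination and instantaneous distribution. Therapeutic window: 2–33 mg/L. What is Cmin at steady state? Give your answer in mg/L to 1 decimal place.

2.8 mg/L

Over one 10-h interval, 10/3 ≈ 3.3333 half-lives elapse, leaving f ≈ 0.0992 of each dose.
Single-dose peak C₀ = D/Vd = 1448/56 ≈ 25.857 mg/L.
Steady-state trough Cmin,ss = C₀·f/(1−f) ≈ 25.857 × 0.0992/0.9008 ≈ 2.847 mg/L.
Trough 2.8 mg/L vs MEC 2 mg/L: adequate.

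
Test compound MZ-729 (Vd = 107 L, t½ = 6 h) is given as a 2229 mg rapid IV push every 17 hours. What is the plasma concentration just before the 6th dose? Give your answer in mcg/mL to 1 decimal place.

f = (1/2)^(τ/t½) = (1/2)^(17/6) ≈ 0.1403.
C₀ = D/Vd = 2229/107 ≈ 20.832 mcg/mL.
Before the 6th dose, 5 doses have been given. Superposition: Cmin = C₀·(f + f² + … + f^5).
≈ 20.832 × (0.1403 + 0.0197 + 0.0028 + 0.0004 + 0.0001) ≈ 20.832 × 0.1633 ≈ 3.402 mcg/mL.

3.4 mcg/mL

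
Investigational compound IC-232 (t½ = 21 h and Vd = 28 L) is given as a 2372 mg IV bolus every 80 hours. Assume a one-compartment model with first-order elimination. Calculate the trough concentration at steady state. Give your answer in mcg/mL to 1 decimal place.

τ/t½ = 80/21 ≈ 3.8095, so fraction remaining f = (1/2)^(80/21) ≈ 0.0713.
Accumulation ratio R = 1/(1 − f) ≈ 1/0.9287 ≈ 1.0768.
Each bolus raises the concentration by D/Vd = 2372/28 ≈ 84.714 mcg/mL.
Steady-state peak Cmax,ss = C₀·R ≈ 84.714 × 1.0768 ≈ 91.220 mcg/mL.
One interval later, Cmin,ss = Cmax,ss·e^(−kτ) ≈ 91.220 × 0.0713 ≈ 6.504 mcg/mL.

6.5 mcg/mL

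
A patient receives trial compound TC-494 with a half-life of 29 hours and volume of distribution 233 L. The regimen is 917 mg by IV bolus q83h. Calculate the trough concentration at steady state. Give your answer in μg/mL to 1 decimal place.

0.6 μg/mL

τ/t½ = 83/29 ≈ 2.8621, so fraction remaining f = (1/2)^(83/29) ≈ 0.1375.
Accumulation ratio R = 1/(1 − f) ≈ 1/0.8625 ≈ 1.1594.
Single-dose peak C₀ = D/Vd = 917/233 ≈ 3.936 μg/mL.
Steady-state peak Cmax,ss = C₀·R ≈ 3.936 × 1.1594 ≈ 4.563 μg/mL.
One interval later, Cmin,ss = Cmax,ss·e^(−kτ) ≈ 4.563 × 0.1375 ≈ 0.627 μg/mL.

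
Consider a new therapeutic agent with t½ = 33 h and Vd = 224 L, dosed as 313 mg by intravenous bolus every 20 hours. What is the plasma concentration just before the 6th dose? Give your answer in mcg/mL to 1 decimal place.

f = (1/2)^(τ/t½) = (1/2)^(20/33) ≈ 0.6570.
C₀ = D/Vd = 313/224 ≈ 1.397 mcg/mL.
Before the 6th dose, 5 doses have been given. Superposition: Cmin = C₀·(f + f² + … + f^5).
≈ 1.397 × (0.6570 + 0.4316 + 0.2836 + 0.1863 + 0.1224) ≈ 1.397 × 1.6809 ≈ 2.348 mcg/mL.

2.3 mcg/mL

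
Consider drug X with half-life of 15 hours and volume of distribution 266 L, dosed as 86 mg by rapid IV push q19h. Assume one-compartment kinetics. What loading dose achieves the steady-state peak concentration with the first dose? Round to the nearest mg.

f = (1/2)^(19/15) ≈ 0.415619; accumulation ratio R = 1/(1−f) ≈ 1.71121.
Loading dose to hit Cmax,ss on first dose: D_load = D_maint·R ≈ 86 × 1.71121 ≈ 147.16 mg.

147 mg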